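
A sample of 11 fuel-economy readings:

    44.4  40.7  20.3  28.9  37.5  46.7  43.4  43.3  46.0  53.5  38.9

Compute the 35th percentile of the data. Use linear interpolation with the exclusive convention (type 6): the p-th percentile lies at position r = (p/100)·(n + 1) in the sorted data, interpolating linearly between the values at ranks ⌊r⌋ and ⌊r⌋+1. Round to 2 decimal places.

39.26

Sorted: 20.3, 28.9, 37.5, 38.9, 40.7, 43.3, 43.4, 44.4, 46.0, 46.7, 53.5.
n = 11.
r = (35/100)·(11 + 1) = 4.2.
Rank 4 is 38.9 and rank 5 is 40.7.
Interpolate: 38.9 + 0.2·(40.7 − 38.9) = 38.9 + 0.2·1.8 = 39.26.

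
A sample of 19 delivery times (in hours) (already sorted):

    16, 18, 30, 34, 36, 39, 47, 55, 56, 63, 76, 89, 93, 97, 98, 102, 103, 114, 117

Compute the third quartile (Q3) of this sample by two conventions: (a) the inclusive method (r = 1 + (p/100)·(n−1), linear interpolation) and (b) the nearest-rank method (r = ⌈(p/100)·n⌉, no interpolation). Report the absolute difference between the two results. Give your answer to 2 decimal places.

n = 19.
(a) r = 14.5; between ranks 14 (97) and 15 (98): 97.5.
(b) the nearest-rank method: rank 15 → 98.
|97.5 − 98| = 0.5.

0.50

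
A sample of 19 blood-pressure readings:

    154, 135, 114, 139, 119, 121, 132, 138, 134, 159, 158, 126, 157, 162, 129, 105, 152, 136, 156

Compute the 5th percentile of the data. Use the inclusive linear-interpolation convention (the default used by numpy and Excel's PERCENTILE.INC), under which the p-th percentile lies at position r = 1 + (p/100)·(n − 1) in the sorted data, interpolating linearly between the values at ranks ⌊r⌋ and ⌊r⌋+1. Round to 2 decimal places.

113.10

Sorted: 105, 114, 119, 121, 126, 129, 132, 134, 135, 136, 138, 139, 152, 154, 156, 157, 158, 159, 162.
n = 19.
r = 1 + (5/100)·(19 − 1) = 1 + 0.9 = 1.9.
Rank 1 is 105 and rank 2 is 114.
Interpolate: 105 + 0.9·(114 − 105) = 105 + 0.9·9 = 113.1.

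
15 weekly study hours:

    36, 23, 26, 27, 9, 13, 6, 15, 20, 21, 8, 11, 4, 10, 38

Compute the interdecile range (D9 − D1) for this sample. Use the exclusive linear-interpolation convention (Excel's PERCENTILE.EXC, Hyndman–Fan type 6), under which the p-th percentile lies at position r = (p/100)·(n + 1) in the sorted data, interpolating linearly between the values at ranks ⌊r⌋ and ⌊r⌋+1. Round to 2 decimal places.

31.60

Sorted: 4, 6, 8, 9, 10, 11, 13, 15, 20, 21, 23, 26, 27, 36, 38.
n = 15.
P10: r = 1.6; ranks 1–2 are 4, 6; interpolating gives 5.2.
P90: r = 14.4; ranks 14–15 are 36, 38; interpolating gives 36.8.
Difference: 36.8 − 5.2 = 31.6.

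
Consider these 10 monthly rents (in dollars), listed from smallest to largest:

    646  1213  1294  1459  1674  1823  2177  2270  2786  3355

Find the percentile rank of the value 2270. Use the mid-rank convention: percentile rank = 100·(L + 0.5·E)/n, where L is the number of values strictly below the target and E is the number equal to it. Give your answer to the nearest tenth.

Count below 2270: L = 7; count equal: E = 1; n = 10.
Percentile rank = 100·(7 + 0.5·1)/10 = 100·7.5/10 = 75.

75.0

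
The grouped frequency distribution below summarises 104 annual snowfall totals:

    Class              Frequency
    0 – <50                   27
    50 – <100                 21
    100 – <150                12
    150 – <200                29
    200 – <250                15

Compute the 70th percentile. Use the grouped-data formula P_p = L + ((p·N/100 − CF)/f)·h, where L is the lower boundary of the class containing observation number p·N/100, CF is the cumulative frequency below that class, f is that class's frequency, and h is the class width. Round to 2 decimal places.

172.07

N = 104; target position k = 70/100 · 104 = 72.8.
Cumulative frequencies: 27, 48, 60, 89, 104.
Observation 72.8 falls in the class 150 – <200.
L = 150, CF = 60, f = 29, h = 50.
P70 = 150 + ((72.8 − 60)/29)·50 = 150 + 22.069 = 172.069.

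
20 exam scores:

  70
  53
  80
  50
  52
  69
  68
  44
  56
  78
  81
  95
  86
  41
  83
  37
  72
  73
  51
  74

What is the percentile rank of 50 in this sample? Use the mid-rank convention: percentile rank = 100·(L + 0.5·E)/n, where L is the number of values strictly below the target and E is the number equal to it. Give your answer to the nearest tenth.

Sorted: 37, 41, 44, 50, 51, 52, 53, 56, 68, 69, 70, 72, 73, 74, 78, 80, 81, 83, 86, 95.
Count below 50: L = 3; count equal: E = 1; n = 20.
Percentile rank = 100·(3 + 0.5·1)/20 = 100·3.5/20 = 17.5.

17.5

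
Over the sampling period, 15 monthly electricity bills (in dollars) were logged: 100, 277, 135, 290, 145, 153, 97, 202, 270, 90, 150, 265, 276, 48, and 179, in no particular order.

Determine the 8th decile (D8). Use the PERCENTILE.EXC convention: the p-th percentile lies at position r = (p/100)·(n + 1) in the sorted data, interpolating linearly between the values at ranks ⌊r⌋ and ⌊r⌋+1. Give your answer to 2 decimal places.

274.80

Sorted: 48, 90, 97, 100, 135, 145, 150, 153, 179, 202, 265, 270, 276, 277, 290.
n = 15.
r = (80/100)·(15 + 1) = 12.8.
Rank 12 is 270 and rank 13 is 276.
Interpolate: 270 + 0.8·(276 − 270) = 270 + 0.8·6 = 274.8.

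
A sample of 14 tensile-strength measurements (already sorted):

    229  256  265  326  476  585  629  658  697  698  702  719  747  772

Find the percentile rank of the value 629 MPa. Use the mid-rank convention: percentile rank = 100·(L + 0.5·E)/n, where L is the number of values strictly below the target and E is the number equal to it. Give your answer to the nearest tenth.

46.4

Count below 629: L = 6; count equal: E = 1; n = 14.
Percentile rank = 100·(6 + 0.5·1)/14 = 100·6.5/14 = 46.43.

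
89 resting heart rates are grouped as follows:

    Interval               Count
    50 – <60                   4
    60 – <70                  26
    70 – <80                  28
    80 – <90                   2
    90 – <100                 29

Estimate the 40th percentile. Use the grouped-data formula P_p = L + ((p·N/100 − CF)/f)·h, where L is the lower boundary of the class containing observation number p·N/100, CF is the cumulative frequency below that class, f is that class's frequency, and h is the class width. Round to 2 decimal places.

N = 89; target position k = 40/100 · 89 = 35.6.
Cumulative frequencies: 4, 30, 58, 60, 89.
Observation 35.6 falls in the class 70 – <80.
L = 70, CF = 30, f = 28, h = 10.
P40 = 70 + ((35.6 − 30)/28)·10 = 70 + 2 = 72.

72.00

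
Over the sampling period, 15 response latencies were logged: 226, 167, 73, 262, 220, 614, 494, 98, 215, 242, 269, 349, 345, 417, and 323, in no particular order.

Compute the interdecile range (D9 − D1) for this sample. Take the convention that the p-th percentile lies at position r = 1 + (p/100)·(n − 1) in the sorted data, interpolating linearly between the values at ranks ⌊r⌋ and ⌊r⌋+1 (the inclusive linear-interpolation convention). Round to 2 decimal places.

Sorted: 73, 98, 167, 215, 220, 226, 242, 262, 269, 323, 345, 349, 417, 494, 614.
n = 15.
P10: r = 2.4; ranks 2–3 are 98, 167; interpolating gives 125.6.
P90: r = 13.6; ranks 13–14 are 417, 494; interpolating gives 463.2.
Difference: 463.2 − 125.6 = 337.6.

337.60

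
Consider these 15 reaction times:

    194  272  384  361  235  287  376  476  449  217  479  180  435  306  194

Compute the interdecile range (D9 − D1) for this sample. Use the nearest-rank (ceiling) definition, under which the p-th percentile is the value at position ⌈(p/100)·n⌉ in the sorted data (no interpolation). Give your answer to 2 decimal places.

282.00

Sorted: 180, 194, 194, 217, 235, 272, 287, 306, 361, 376, 384, 435, 449, 476, 479.
n = 15.
P10: rank ⌈10/100·15⌉ = 2 → 194.
P90: rank ⌈90/100·15⌉ = 14 → 476.
Difference: 476 − 194 = 282.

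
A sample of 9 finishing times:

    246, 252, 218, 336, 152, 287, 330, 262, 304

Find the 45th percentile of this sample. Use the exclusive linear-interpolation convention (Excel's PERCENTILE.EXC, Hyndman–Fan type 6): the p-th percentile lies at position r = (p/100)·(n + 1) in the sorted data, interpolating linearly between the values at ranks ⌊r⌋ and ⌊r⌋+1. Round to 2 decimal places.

257.00

Sorted: 152, 218, 246, 252, 262, 287, 304, 330, 336.
n = 9.
r = (45/100)·(9 + 1) = 4.5.
Rank 4 is 252 and rank 5 is 262.
Interpolate: 252 + 0.5·(262 − 252) = 252 + 0.5·10 = 257.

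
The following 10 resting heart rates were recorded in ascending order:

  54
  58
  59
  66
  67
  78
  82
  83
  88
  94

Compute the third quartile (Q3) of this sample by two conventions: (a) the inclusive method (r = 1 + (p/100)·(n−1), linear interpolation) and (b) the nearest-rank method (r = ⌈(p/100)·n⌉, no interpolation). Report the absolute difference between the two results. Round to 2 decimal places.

n = 10.
(a) r = 7.75; between ranks 7 (82) and 8 (83): 82.75.
(b) the nearest-rank method: rank 8 → 83.
|82.75 − 83| = 0.25.

0.25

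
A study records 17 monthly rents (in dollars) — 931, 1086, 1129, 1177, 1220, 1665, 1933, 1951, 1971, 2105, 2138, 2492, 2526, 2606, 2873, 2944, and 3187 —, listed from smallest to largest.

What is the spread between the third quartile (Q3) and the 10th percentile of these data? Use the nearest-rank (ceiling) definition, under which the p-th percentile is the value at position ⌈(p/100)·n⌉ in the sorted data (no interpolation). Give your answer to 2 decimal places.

n = 17.
P10: rank ⌈10/100·17⌉ = 2 → 1086.
P75: rank ⌈75/100·17⌉ = 13 → 2526.
Difference: 2526 − 1086 = 1440.

1440.00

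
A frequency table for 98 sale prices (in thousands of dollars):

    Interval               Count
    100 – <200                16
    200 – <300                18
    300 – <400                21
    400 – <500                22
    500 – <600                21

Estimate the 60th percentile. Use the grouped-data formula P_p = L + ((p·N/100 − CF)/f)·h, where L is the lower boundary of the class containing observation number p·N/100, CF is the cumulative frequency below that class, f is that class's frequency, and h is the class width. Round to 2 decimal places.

N = 98; target position k = 60/100 · 98 = 58.8.
Cumulative frequencies: 16, 34, 55, 77, 98.
Observation 58.8 falls in the class 400 – <500.
L = 400, CF = 55, f = 22, h = 100.
P60 = 400 + ((58.8 − 55)/22)·100 = 400 + 17.2727 = 417.273.

417.27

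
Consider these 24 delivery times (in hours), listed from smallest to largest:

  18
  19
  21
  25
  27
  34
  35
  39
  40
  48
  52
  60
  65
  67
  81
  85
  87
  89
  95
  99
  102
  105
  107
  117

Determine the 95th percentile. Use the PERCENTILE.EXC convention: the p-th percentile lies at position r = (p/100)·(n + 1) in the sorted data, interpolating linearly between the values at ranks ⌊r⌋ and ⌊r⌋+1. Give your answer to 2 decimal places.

114.50

n = 24.
r = (95/100)·(24 + 1) = 23.75.
Rank 23 is 107 and rank 24 is 117.
Interpolate: 107 + 0.75·(117 − 107) = 107 + 0.75·10 = 114.5.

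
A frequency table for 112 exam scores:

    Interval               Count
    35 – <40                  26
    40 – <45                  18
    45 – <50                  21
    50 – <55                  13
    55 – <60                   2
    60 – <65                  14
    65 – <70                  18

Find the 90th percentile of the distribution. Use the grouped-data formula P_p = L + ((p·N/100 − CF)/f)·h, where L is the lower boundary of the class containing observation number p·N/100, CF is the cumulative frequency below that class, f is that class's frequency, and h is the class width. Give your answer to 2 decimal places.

66.89

N = 112; target position k = 90/100 · 112 = 100.8.
Cumulative frequencies: 26, 44, 65, 78, 80, 94, 112.
Observation 100.8 falls in the class 65 – <70.
L = 65, CF = 94, f = 18, h = 5.
P90 = 65 + ((100.8 − 94)/18)·5 = 65 + 1.88889 = 66.8889.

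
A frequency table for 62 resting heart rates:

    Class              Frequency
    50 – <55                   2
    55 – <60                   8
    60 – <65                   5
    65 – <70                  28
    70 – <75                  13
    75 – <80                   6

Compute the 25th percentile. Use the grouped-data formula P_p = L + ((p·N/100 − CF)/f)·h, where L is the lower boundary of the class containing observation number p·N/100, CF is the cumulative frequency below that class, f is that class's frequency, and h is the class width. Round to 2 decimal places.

65.09

N = 62; target position k = 25/100 · 62 = 15.5.
Cumulative frequencies: 2, 10, 15, 43, 56, 62.
Observation 15.5 falls in the class 65 – <70.
L = 65, CF = 15, f = 28, h = 5.
P25 = 65 + ((15.5 − 15)/28)·5 = 65 + 0.0892857 = 65.0893.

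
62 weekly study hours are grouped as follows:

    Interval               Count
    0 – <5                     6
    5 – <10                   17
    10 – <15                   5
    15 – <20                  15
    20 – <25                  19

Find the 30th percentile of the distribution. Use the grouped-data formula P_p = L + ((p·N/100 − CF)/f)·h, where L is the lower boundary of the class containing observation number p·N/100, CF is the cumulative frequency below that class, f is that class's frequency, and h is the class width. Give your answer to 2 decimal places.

8.71

N = 62; target position k = 30/100 · 62 = 18.6.
Cumulative frequencies: 6, 23, 28, 43, 62.
Observation 18.6 falls in the class 5 – <10.
L = 5, CF = 6, f = 17, h = 5.
P30 = 5 + ((18.6 − 6)/17)·5 = 5 + 3.70588 = 8.70588.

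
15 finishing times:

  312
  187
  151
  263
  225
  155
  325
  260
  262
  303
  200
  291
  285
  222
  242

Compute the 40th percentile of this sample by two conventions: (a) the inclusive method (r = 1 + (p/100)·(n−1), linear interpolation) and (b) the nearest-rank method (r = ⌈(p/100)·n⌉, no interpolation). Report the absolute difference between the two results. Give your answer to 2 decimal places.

10.20

Sorted: 151, 155, 187, 200, 222, 225, 242, 260, 262, 263, 285, 291, 303, 312, 325.
n = 15.
(a) r = 6.6; between ranks 6 (225) and 7 (242): 235.2.
(b) the nearest-rank method: rank 6 → 225.
|235.2 − 225| = 10.2.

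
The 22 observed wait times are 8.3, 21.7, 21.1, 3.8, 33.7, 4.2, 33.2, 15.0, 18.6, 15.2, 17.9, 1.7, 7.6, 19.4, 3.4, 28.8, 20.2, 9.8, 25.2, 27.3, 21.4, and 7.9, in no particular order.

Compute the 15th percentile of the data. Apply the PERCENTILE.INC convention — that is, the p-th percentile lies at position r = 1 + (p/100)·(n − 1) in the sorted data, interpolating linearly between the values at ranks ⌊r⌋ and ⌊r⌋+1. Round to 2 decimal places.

Sorted: 1.7, 3.4, 3.8, 4.2, 7.6, 7.9, 8.3, 9.8, 15.0, 15.2, 17.9, 18.6, 19.4, 20.2, 21.1, 21.4, 21.7, 25.2, 27.3, 28.8, 33.2, 33.7.
n = 22.
r = 1 + (15/100)·(22 − 1) = 1 + 3.15 = 4.15.
Rank 4 is 4.2 and rank 5 is 7.6.
Interpolate: 4.2 + 0.15·(7.6 − 4.2) = 4.2 + 0.15·3.4 = 4.71.

4.71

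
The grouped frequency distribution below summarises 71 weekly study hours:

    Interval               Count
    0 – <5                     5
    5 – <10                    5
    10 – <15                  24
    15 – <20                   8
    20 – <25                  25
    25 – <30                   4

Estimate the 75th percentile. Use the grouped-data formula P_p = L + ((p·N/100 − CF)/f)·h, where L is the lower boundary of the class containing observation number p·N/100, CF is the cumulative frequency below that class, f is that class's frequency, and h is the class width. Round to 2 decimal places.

N = 71; target position k = 75/100 · 71 = 53.25.
Cumulative frequencies: 5, 10, 34, 42, 67, 71.
Observation 53.25 falls in the class 20 – <25.
L = 20, CF = 42, f = 25, h = 5.
P75 = 20 + ((53.25 − 42)/25)·5 = 20 + 2.25 = 22.25.

22.25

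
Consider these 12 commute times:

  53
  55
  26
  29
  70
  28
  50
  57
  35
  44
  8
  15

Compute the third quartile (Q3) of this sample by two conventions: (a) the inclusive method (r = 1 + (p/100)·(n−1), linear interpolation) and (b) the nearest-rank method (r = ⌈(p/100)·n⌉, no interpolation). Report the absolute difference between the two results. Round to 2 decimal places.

Sorted: 8, 15, 26, 28, 29, 35, 44, 50, 53, 55, 57, 70.
n = 12.
(a) r = 9.25; between ranks 9 (53) and 10 (55): 53.5.
(b) the nearest-rank method: rank 9 → 53.
|53.5 − 53| = 0.5.

0.50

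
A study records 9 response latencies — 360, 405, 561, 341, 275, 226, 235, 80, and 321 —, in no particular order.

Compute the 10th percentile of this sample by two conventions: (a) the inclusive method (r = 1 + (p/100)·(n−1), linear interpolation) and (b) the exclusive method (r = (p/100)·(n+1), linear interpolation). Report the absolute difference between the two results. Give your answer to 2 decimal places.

116.80

Sorted: 80, 226, 235, 275, 321, 341, 360, 405, 561.
n = 9.
(a) r = 1.8; between ranks 1 (80) and 2 (226): 196.8.
(b) r = 1 → value at rank 1 = 80.
|196.8 − 80| = 116.8.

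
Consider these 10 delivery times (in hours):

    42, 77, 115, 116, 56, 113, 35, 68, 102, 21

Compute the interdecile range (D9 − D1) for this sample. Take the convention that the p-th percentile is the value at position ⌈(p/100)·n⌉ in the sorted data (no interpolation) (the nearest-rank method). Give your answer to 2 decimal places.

Sorted: 21, 35, 42, 56, 68, 77, 102, 113, 115, 116.
n = 10.
P10: rank ⌈10/100·10⌉ = 1 → 21.
P90: rank ⌈90/100·10⌉ = 9 → 115.
Difference: 115 − 21 = 94.

94.00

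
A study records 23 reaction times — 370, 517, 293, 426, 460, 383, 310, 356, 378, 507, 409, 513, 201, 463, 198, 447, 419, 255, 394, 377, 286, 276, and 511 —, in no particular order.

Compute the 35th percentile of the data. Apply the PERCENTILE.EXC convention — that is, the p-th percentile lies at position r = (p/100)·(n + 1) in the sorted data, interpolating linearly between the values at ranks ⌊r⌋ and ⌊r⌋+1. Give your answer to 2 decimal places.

Sorted: 198, 201, 255, 276, 286, 293, 310, 356, 370, 377, 378, 383, 394, 409, 419, 426, 447, 460, 463, 507, 511, 513, 517.
n = 23.
r = (35/100)·(23 + 1) = 8.4.
Rank 8 is 356 and rank 9 is 370.
Interpolate: 356 + 0.4·(370 − 356) = 356 + 0.4·14 = 361.6.

361.60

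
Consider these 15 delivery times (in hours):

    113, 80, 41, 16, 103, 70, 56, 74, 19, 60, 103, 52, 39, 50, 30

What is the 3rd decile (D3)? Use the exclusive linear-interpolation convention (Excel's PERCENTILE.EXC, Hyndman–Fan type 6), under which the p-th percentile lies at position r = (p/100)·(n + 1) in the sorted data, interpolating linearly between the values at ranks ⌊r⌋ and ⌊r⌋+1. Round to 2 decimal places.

40.60

Sorted: 16, 19, 30, 39, 41, 50, 52, 56, 60, 70, 74, 80, 103, 103, 113.
n = 15.
r = (30/100)·(15 + 1) = 4.8.
Rank 4 is 39 and rank 5 is 41.
Interpolate: 39 + 0.8·(41 − 39) = 39 + 0.8·2 = 40.6.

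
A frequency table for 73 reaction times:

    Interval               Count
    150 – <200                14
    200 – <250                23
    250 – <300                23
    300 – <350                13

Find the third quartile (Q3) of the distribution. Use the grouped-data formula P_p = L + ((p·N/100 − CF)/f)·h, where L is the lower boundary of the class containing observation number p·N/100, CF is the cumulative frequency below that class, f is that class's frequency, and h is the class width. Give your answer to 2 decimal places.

N = 73; target position k = 75/100 · 73 = 54.75.
Cumulative frequencies: 14, 37, 60, 73.
Observation 54.75 falls in the class 250 – <300.
L = 250, CF = 37, f = 23, h = 50.
P75 = 250 + ((54.75 − 37)/23)·50 = 250 + 38.587 = 288.587.

288.59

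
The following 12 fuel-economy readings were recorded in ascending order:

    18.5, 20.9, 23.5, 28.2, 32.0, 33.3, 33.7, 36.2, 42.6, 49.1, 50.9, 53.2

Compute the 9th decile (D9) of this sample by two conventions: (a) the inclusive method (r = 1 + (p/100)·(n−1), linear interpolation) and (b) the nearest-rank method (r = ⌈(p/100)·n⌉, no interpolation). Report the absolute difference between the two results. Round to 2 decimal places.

0.18

n = 12.
(a) r = 10.9; between ranks 10 (49.1) and 11 (50.9): 50.72.
(b) the nearest-rank method: rank 11 → 50.9.
|50.72 − 50.9| = 0.18.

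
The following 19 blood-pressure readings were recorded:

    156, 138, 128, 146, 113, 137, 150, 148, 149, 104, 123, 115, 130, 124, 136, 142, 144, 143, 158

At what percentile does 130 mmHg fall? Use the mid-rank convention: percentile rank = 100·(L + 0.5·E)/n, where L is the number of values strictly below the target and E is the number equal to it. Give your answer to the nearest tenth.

34.2

Sorted: 104, 113, 115, 123, 124, 128, 130, 136, 137, 138, 142, 143, 144, 146, 148, 149, 150, 156, 158.
Count below 130: L = 6; count equal: E = 1; n = 19.
Percentile rank = 100·(6 + 0.5·1)/19 = 100·6.5/19 = 34.21.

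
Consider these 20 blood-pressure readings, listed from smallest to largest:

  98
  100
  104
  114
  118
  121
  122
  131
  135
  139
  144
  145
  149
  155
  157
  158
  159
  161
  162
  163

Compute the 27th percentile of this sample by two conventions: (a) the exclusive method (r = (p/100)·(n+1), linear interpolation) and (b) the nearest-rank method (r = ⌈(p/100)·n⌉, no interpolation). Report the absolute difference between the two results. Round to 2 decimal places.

0.99

n = 20.
(a) r = 5.67; between ranks 5 (118) and 6 (121): 120.01.
(b) the nearest-rank method: rank 6 → 121.
|120.01 − 121| = 0.99.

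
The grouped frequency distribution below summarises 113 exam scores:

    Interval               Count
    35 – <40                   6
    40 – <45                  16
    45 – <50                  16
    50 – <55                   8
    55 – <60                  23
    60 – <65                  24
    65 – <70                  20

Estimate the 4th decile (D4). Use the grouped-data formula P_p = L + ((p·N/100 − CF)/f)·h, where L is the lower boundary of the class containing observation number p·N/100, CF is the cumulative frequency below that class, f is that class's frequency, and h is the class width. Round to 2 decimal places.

N = 113; target position k = 40/100 · 113 = 45.2.
Cumulative frequencies: 6, 22, 38, 46, 69, 93, 113.
Observation 45.2 falls in the class 50 – <55.
L = 50, CF = 38, f = 8, h = 5.
P40 = 50 + ((45.2 − 38)/8)·5 = 50 + 4.5 = 54.5.

54.50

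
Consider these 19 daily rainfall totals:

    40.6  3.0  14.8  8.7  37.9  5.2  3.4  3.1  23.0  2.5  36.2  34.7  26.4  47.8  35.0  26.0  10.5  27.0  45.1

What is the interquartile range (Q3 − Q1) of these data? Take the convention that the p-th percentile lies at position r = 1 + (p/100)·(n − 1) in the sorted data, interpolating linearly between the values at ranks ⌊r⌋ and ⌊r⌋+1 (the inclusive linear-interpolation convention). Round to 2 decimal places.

28.65

Sorted: 2.5, 3.0, 3.1, 3.4, 5.2, 8.7, 10.5, 14.8, 23.0, 26.0, 26.4, 27.0, 34.7, 35.0, 36.2, 37.9, 40.6, 45.1, 47.8.
n = 19.
P25: r = 5.5; ranks 5–6 are 5.2, 8.7; interpolating gives 6.95.
P75: r = 14.5; ranks 14–15 are 35.0, 36.2; interpolating gives 35.6.
Difference: 35.6 − 6.95 = 28.65.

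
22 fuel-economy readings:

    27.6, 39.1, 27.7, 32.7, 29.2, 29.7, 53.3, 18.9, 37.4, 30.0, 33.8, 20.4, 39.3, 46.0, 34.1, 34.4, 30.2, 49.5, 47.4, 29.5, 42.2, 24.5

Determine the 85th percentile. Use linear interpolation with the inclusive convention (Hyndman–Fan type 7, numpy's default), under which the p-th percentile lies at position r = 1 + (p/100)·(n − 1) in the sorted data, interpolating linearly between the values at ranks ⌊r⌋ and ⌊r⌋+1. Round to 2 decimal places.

45.43

Sorted: 18.9, 20.4, 24.5, 27.6, 27.7, 29.2, 29.5, 29.7, 30.0, 30.2, 32.7, 33.8, 34.1, 34.4, 37.4, 39.1, 39.3, 42.2, 46.0, 47.4, 49.5, 53.3.
n = 22.
r = 1 + (85/100)·(22 − 1) = 1 + 17.85 = 18.85.
Rank 18 is 42.2 and rank 19 is 46.0.
Interpolate: 42.2 + 0.85·(46.0 − 42.2) = 42.2 + 0.85·3.8 = 45.43.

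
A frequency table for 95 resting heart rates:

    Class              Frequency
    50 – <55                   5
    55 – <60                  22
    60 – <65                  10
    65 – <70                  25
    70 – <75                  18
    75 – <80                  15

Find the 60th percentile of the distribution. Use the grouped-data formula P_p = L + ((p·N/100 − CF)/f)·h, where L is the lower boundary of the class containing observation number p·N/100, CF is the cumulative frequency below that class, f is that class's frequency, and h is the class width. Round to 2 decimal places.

N = 95; target position k = 60/100 · 95 = 57.
Cumulative frequencies: 5, 27, 37, 62, 80, 95.
Observation 57 falls in the class 65 – <70.
L = 65, CF = 37, f = 25, h = 5.
P60 = 65 + ((57 − 37)/25)·5 = 65 + 4 = 69.

69.00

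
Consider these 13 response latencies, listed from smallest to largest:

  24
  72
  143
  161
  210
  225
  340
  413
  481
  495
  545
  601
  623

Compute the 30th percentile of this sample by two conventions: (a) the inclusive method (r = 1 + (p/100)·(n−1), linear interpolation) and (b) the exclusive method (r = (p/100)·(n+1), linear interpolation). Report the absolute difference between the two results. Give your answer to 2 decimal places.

19.60

n = 13.
(a) r = 4.6; between ranks 4 (161) and 5 (210): 190.4.
(b) r = 4.2; between ranks 4 (161) and 5 (210): 170.8.
|190.4 − 170.8| = 19.6.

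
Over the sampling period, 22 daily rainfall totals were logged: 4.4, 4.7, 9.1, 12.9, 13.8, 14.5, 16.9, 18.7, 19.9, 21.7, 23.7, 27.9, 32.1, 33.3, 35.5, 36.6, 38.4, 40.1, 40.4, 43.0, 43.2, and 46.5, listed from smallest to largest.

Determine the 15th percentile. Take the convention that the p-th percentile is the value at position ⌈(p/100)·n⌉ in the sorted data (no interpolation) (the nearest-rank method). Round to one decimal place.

12.9

n = 22.
Position = ⌈15/100 · 22⌉ = ⌈3.3⌉ = 4.
The value at rank 4 is 12.9.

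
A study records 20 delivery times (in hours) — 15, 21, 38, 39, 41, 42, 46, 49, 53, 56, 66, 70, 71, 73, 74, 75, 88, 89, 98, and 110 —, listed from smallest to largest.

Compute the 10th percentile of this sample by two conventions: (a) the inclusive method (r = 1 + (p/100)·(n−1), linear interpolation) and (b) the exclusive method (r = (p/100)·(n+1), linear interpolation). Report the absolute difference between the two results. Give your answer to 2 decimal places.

n = 20.
(a) r = 2.9; between ranks 2 (21) and 3 (38): 36.3.
(b) r = 2.1; between ranks 2 (21) and 3 (38): 22.7.
|36.3 − 22.7| = 13.6.

13.60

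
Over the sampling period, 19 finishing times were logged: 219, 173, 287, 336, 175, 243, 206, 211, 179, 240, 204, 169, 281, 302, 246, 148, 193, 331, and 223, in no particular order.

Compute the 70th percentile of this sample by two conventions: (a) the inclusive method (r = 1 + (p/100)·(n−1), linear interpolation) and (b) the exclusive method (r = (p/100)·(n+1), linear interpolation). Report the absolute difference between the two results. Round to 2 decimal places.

1.20

Sorted: 148, 169, 173, 175, 179, 193, 204, 206, 211, 219, 223, 240, 243, 246, 281, 287, 302, 331, 336.
n = 19.
(a) r = 13.6; between ranks 13 (243) and 14 (246): 244.8.
(b) r = 14 → value at rank 14 = 246.
|244.8 − 246| = 1.2.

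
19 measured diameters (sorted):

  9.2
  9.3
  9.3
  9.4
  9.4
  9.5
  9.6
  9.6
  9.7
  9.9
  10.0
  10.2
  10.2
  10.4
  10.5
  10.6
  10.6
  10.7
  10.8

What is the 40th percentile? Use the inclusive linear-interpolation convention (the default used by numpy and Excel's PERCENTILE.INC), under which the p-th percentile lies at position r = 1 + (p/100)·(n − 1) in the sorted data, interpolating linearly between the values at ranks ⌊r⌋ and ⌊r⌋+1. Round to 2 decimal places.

n = 19.
r = 1 + (40/100)·(19 − 1) = 1 + 7.2 = 8.2.
Rank 8 is 9.6 and rank 9 is 9.7.
Interpolate: 9.6 + 0.2·(9.7 − 9.6) = 9.6 + 0.2·0.1 = 9.62.

9.62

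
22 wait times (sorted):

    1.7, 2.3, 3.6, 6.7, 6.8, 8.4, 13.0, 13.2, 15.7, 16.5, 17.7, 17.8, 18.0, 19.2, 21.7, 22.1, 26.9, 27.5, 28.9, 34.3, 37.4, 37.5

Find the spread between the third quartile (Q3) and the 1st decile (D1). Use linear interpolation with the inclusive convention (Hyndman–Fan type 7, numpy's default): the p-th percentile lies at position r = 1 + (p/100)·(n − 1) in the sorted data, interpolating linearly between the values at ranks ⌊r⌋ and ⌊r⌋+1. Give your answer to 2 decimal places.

21.79

n = 22.
P10: r = 3.1; ranks 3–4 are 3.6, 6.7; interpolating gives 3.91.
P75: r = 16.75; ranks 16–17 are 22.1, 26.9; interpolating gives 25.7.
Difference: 25.7 − 3.91 = 21.79.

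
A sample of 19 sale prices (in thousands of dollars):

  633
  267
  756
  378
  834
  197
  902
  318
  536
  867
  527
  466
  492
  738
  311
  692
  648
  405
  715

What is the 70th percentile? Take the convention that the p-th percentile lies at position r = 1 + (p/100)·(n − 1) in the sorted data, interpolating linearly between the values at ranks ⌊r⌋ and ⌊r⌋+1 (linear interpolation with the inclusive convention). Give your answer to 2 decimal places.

705.80

Sorted: 197, 267, 311, 318, 378, 405, 466, 492, 527, 536, 633, 648, 692, 715, 738, 756, 834, 867, 902.
n = 19.
r = 1 + (70/100)·(19 − 1) = 1 + 12.6 = 13.6.
Rank 13 is 692 and rank 14 is 715.
Interpolate: 692 + 0.6·(715 − 692) = 692 + 0.6·23 = 705.8.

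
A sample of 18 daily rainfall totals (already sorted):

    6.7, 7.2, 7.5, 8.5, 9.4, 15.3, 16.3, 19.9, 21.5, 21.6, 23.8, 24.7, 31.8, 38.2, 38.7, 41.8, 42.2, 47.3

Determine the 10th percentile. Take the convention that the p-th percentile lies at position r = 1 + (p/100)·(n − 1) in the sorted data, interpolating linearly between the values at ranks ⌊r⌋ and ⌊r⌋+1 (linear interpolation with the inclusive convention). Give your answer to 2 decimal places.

n = 18.
r = 1 + (10/100)·(18 − 1) = 1 + 1.7 = 2.7.
Rank 2 is 7.2 and rank 3 is 7.5.
Interpolate: 7.2 + 0.7·(7.5 − 7.2) = 7.2 + 0.7·0.3 = 7.41.

7.41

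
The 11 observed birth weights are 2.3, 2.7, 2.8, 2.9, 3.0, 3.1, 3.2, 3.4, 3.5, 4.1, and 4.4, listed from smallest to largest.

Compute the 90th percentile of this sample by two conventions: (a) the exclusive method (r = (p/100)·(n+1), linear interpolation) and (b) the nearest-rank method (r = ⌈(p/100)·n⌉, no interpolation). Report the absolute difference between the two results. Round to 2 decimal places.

0.24

n = 11.
(a) r = 10.8; between ranks 10 (4.1) and 11 (4.4): 4.34.
(b) the nearest-rank method: rank 10 → 4.1.
|4.34 − 4.1| = 0.24.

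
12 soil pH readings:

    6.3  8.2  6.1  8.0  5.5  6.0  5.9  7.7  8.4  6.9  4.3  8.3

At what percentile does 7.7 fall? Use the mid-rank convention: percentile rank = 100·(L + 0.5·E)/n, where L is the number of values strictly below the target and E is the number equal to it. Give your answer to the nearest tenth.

62.5

Sorted: 4.3, 5.5, 5.9, 6.0, 6.1, 6.3, 6.9, 7.7, 8.0, 8.2, 8.3, 8.4.
Count below 7.7: L = 7; count equal: E = 1; n = 12.
Percentile rank = 100·(7 + 0.5·1)/12 = 100·7.5/12 = 62.5.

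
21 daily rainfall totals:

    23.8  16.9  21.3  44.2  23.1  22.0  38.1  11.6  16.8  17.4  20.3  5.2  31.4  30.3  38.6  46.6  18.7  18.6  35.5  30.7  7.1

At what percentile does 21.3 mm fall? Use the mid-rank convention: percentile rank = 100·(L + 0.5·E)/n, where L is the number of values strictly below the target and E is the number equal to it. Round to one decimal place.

45.2

Sorted: 5.2, 7.1, 11.6, 16.8, 16.9, 17.4, 18.6, 18.7, 20.3, 21.3, 22.0, 23.1, 23.8, 30.3, 30.7, 31.4, 35.5, 38.1, 38.6, 44.2, 46.6.
Count below 21.3: L = 9; count equal: E = 1; n = 21.
Percentile rank = 100·(9 + 0.5·1)/21 = 100·9.5/21 = 45.24.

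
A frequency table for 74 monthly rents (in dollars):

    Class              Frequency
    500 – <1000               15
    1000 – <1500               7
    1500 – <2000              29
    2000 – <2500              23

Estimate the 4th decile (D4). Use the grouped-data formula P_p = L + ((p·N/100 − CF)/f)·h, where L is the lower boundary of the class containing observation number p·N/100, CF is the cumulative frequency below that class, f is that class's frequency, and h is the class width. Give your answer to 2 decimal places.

N = 74; target position k = 40/100 · 74 = 29.6.
Cumulative frequencies: 15, 22, 51, 74.
Observation 29.6 falls in the class 1500 – <2000.
L = 1500, CF = 22, f = 29, h = 500.
P40 = 1500 + ((29.6 − 22)/29)·500 = 1500 + 131.034 = 1631.03.

1631.03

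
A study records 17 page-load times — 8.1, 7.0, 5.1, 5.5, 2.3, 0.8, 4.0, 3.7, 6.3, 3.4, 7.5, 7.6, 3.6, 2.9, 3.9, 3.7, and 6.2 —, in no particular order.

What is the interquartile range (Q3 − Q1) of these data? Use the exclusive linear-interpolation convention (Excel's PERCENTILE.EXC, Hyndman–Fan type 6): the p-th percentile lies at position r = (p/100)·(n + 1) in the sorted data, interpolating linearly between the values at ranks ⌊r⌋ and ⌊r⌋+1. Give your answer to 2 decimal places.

Sorted: 0.8, 2.3, 2.9, 3.4, 3.6, 3.7, 3.7, 3.9, 4.0, 5.1, 5.5, 6.2, 6.3, 7.0, 7.5, 7.6, 8.1.
n = 17.
P25: r = 4.5; ranks 4–5 are 3.4, 3.6; interpolating gives 3.5.
P75: r = 13.5; ranks 13–14 are 6.3, 7.0; interpolating gives 6.65.
Difference: 6.65 − 3.5 = 3.15.

3.15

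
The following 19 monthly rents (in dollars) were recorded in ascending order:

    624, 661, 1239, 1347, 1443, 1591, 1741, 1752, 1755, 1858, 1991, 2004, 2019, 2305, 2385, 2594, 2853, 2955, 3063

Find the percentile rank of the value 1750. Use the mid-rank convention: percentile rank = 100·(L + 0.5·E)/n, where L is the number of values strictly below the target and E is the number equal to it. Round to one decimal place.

36.8

Count below 1750: L = 7; count equal: E = 0; n = 19.
Percentile rank = 100·(7 + 0.5·0)/19 = 100·7/19 = 36.84.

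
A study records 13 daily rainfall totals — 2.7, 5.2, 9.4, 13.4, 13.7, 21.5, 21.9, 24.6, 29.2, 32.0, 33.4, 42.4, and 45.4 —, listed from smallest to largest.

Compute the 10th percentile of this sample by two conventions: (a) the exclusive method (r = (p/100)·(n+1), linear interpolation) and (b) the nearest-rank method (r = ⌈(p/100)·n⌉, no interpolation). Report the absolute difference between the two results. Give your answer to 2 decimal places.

n = 13.
(a) r = 1.4; between ranks 1 (2.7) and 2 (5.2): 3.7.
(b) the nearest-rank method: rank 2 → 5.2.
|3.7 − 5.2| = 1.5.

1.50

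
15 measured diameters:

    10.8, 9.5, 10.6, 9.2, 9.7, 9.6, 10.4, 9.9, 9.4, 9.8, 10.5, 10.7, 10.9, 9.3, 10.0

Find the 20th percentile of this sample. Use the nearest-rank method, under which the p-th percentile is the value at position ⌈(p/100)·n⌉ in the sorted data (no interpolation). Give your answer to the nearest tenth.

9.4

Sorted: 9.2, 9.3, 9.4, 9.5, 9.6, 9.7, 9.8, 9.9, 10.0, 10.4, 10.5, 10.6, 10.7, 10.8, 10.9.
n = 15.
Position = ⌈20/100 · 15⌉ = ⌈3⌉ = 3.
The value at rank 3 is 9.4.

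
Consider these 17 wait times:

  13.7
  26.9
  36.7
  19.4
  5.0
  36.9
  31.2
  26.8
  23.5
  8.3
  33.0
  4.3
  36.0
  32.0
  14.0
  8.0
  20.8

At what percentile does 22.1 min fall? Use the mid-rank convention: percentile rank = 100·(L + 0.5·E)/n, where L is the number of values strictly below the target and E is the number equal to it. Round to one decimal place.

Sorted: 4.3, 5.0, 8.0, 8.3, 13.7, 14.0, 19.4, 20.8, 23.5, 26.8, 26.9, 31.2, 32.0, 33.0, 36.0, 36.7, 36.9.
Count below 22.1: L = 8; count equal: E = 0; n = 17.
Percentile rank = 100·(8 + 0.5·0)/17 = 100·8/17 = 47.06.

47.1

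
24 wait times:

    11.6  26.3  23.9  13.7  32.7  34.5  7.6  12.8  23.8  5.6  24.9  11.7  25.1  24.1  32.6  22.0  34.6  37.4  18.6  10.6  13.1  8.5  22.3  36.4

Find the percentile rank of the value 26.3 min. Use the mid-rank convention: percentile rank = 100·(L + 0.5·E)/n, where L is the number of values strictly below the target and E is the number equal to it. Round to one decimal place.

72.9

Sorted: 5.6, 7.6, 8.5, 10.6, 11.6, 11.7, 12.8, 13.1, 13.7, 18.6, 22.0, 22.3, 23.8, 23.9, 24.1, 24.9, 25.1, 26.3, 32.6, 32.7, 34.5, 34.6, 36.4, 37.4.
Count below 26.3: L = 17; count equal: E = 1; n = 24.
Percentile rank = 100·(17 + 0.5·1)/24 = 100·17.5/24 = 72.92.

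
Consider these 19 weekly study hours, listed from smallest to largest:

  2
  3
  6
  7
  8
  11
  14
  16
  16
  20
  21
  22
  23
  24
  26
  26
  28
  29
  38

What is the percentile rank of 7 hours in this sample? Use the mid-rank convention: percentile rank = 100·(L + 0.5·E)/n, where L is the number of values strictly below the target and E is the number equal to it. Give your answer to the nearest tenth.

Count below 7: L = 3; count equal: E = 1; n = 19.
Percentile rank = 100·(3 + 0.5·1)/19 = 100·3.5/19 = 18.42.

18.4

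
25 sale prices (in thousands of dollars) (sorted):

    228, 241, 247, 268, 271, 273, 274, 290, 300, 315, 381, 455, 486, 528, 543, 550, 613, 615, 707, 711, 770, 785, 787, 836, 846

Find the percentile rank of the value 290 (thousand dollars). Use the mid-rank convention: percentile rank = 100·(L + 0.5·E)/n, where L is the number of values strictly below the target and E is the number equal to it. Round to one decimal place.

Count below 290: L = 7; count equal: E = 1; n = 25.
Percentile rank = 100·(7 + 0.5·1)/25 = 100·7.5/25 = 30.

30.0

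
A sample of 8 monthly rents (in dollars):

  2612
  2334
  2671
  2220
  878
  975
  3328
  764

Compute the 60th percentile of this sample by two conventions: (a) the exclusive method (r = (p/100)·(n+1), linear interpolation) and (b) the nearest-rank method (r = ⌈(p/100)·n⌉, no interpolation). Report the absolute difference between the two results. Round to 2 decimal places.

111.20

Sorted: 764, 878, 975, 2220, 2334, 2612, 2671, 3328.
n = 8.
(a) r = 5.4; between ranks 5 (2334) and 6 (2612): 2445.2.
(b) the nearest-rank method: rank 5 → 2334.
|2445.2 − 2334| = 111.2.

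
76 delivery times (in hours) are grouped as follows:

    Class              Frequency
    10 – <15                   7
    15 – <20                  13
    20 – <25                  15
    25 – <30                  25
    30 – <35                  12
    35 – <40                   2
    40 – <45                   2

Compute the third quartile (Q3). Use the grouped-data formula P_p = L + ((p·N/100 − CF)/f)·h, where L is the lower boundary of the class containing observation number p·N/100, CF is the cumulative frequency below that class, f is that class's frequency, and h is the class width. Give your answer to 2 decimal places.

29.40

N = 76; target position k = 75/100 · 76 = 57.
Cumulative frequencies: 7, 20, 35, 60, 72, 74, 76.
Observation 57 falls in the class 25 – <30.
L = 25, CF = 35, f = 25, h = 5.
P75 = 25 + ((57 − 35)/25)·5 = 25 + 4.4 = 29.4.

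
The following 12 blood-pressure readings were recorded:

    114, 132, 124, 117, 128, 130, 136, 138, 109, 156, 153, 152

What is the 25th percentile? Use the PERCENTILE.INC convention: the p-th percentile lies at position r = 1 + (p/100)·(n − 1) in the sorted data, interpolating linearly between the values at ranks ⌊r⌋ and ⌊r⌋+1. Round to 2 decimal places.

122.25

Sorted: 109, 114, 117, 124, 128, 130, 132, 136, 138, 152, 153, 156.
n = 12.
r = 1 + (25/100)·(12 − 1) = 1 + 2.75 = 3.75.
Rank 3 is 117 and rank 4 is 124.
Interpolate: 117 + 0.75·(124 − 117) = 117 + 0.75·7 = 122.25.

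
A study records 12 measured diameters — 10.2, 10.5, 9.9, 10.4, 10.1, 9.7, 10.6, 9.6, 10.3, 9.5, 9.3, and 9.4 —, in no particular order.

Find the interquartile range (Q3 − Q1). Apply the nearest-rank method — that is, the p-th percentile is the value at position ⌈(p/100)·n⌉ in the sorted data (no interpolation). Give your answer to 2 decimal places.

0.80

Sorted: 9.3, 9.4, 9.5, 9.6, 9.7, 9.9, 10.1, 10.2, 10.3, 10.4, 10.5, 10.6.
n = 12.
P25: rank ⌈25/100·12⌉ = 3 → 9.5.
P75: rank ⌈75/100·12⌉ = 9 → 10.3.
Difference: 10.3 − 9.5 = 0.8.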